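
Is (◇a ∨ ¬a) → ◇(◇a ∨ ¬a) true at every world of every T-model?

Tableau for the negation ¬((◇a ∨ ¬a) → ◇(◇a ∨ ¬a)):
1. ¬((◇a ∨ ¬a) → ◇(◇a ∨ ¬a)), 0
2. ◇a ∨ ¬a, 0   [¬→-rule on 1]
3. ¬◇(◇a ∨ ¬a), 0   [¬→-rule on 1]
4. ¬(◇a ∨ ¬a), 0   [¬◇-rule on 3 via 0R0]
5. ¬◇a, 0   [¬∨-rule on 4]
6. a, 0   [¬∨-rule on 4]
7. ¬a, 0   [¬◇-rule on 5 via 0R0]
Accessibility: 0R0
Branch closes: a and ¬a both at 0.
Every branch of the negation's tableau closes; the branch above is one of them.

Valid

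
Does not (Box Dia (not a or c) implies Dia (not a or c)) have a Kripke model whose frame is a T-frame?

Unsatisfiable

1. not (Box Dia (not a or c) implies Dia (not a or c)), w0
2. Box Dia (not a or c), w0
3. not Dia (not a or c), w0
4. Dia (not a or c), w0
5. not (not a or c), w0
6. a, w0
7. not c, w0
8. not a or c, w1
9. Dia (not a or c), w1
10. not (not a or c), w1
11. a, w1
12. not c, w1
13. c, w1
Accessibility: w0Rw0, w0Rw1, w1Rw1
Branch closes: c and not c both at w1.
Every branch closes; the branch above is one of them.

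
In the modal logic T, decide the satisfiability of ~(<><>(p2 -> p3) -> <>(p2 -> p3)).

Satisfiable

1. ~(<><>(p2 -> p3) -> <>(p2 -> p3)), w0
2. <><>(p2 -> p3), w0   [~->-rule on 1]
3. ~<>(p2 -> p3), w0   [~->-rule on 1]
4. ~(p2 -> p3), w0   [~<>-rule on 3 via w0Rw0]
5. p2, w0   [~->-rule on 4]
6. ~p3, w0   [~->-rule on 4]
7. <>(p2 -> p3), w1   [<>-rule on 2: fresh world w1, w0Rw1]
8. ~(p2 -> p3), w1   [~<>-rule on 3 via w0Rw1]
9. p2, w1   [~->-rule on 8]
10. ~p3, w1   [~->-rule on 8]
11. p2 -> p3, w2   [<>-rule on 7: fresh world w2, w1Rw2]
12. p3, w2   [->-rule on 11 (branches; this branch)]
Accessibility: w0Rw0, w0Rw1, w1Rw1, w1Rw2, w2Rw2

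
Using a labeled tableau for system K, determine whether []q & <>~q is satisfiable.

Unsatisfiable (every branch closes)

1. []q & <>~q, w0
2. []q, w0   [&-rule on 1]
3. <>~q, w0   [&-rule on 1]
4. ~q, w1   [<>-rule on 3: fresh world w1, w0Rw1]
5. q, w1   [[]-rule on 2 via w0Rw1]
Accessibility: w0Rw1
Branch closes: q and ~q both at w1.
Every branch closes; the branch above is one of them.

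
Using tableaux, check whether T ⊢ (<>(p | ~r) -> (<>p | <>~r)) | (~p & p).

Yes, valid

Tableau for the negation ~((<>(p | ~r) -> (<>p | <>~r)) | (~p & p)):
1. ~((<>(p | ~r) -> (<>p | <>~r)) | (~p & p)), 0
2. ~(<>(p | ~r) -> (<>p | <>~r)), 0
3. ~(~p & p), 0
4. <>(p | ~r), 0
5. ~(<>p | <>~r), 0
6. ~<>p, 0
7. ~<>~r, 0
8. ~p, 0
9. r, 0
10. p | ~r, 1
11. ~p, 1
12. r, 1
13. ~r, 1
Accessibility: 0R0, 0R1, 1R1
Branch closes: r and ~r both at 1.
Every branch of the negation's tableau closes; the branch above is one of them.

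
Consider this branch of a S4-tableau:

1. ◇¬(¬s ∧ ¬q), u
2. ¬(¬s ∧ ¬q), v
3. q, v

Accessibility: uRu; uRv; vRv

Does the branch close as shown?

Open

No world carries both an atom and its negation.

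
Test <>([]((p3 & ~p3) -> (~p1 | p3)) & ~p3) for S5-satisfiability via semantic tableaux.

Satisfiable (open branch found)

1. <>([]((p3 & ~p3) -> (~p1 | p3)) & ~p3), w0
2. []((p3 & ~p3) -> (~p1 | p3)) & ~p3, w1   [<>-rule on 1: fresh world w1, w0Rw1]
3. []((p3 & ~p3) -> (~p1 | p3)), w1   [&-rule on 2]
4. ~p3, w1   [&-rule on 2]
5. (p3 & ~p3) -> (~p1 | p3), w0   [[]-rule on 3 via w1Rw0]
6. (p3 & ~p3) -> (~p1 | p3), w1   [[]-rule on 3 via w1Rw1]
7. ~p1 | p3, w0   [->-rule on 5 (branches; this branch)]
8. ~p1 | p3, w1   [->-rule on 6 (branches; this branch)]
9. p3, w0   [|-rule on 7 (branches; this branch)]
10. ~p1, w1   [|-rule on 8 (branches; this branch)]
Accessibility: w0Rw0, w0Rw1, w1Rw0, w1Rw1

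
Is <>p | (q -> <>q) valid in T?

Valid

Tableau for the negation ~(<>p | (q -> <>q)):
1. ~(<>p | (q -> <>q)), w0
2. ~<>p, w0
3. ~(q -> <>q), w0
4. q, w0
5. ~<>q, w0
6. ~p, w0
7. ~q, w0
Accessibility: w0Rw0
Branch closes: q and ~q both at w0.
Every branch of the negation's tableau closes; the branch above is one of them.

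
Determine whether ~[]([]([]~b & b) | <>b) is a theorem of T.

Tableau for the negation []([]([]~b & b) | <>b):
1. []([]([]~b & b) | <>b), u
2. []([]~b & b) | <>b, u   [[]-rule on 1 via uRu]
3. <>b, u   [|-rule on 2 (branches; this branch)]
4. b, v   [<>-rule on 3: fresh world v, uRv]
5. []([]~b & b) | <>b, v   [[]-rule on 1 via uRv]
6. <>b, v   [|-rule on 5 (branches; this branch)]
7. b, w   [<>-rule on 6: fresh world w, vRw]
Accessibility: uRu, uRv, vRv, vRw, wRw
The negation has an open branch (countermodel exists).

Not valid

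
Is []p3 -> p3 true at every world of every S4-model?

Tableau for the negation ~([]p3 -> p3):
1. ~([]p3 -> p3), w0
2. []p3, w0
3. ~p3, w0
4. p3, w0
Accessibility: w0Rw0
Branch closes: p3 and ~p3 both at w0.
All branches of the negation close; one closing branch shown above.

Yes, valid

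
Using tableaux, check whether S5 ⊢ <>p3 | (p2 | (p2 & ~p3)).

Tableau for the negation ~(<>p3 | (p2 | (p2 & ~p3))):
1. ~(<>p3 | (p2 | (p2 & ~p3))), w0
2. ~<>p3, w0
3. ~(p2 | (p2 & ~p3)), w0
4. ~p2, w0
5. ~(p2 & ~p3), w0
6. ~p3, w0
Accessibility: w0Rw0
The negation has an open branch (countermodel exists).

Not valid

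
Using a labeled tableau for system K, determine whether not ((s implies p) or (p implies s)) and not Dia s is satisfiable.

Unsatisfiable (every branch closes)

1. not ((s implies p) or (p implies s)) and not Dia s, u
2. not ((s implies p) or (p implies s)), u
3. not Dia s, u
4. not (s implies p), u
5. not (p implies s), u
6. s, u
7. not p, u
8. p, u
9. not s, u
Branch closes: p and not p both at u.
(One branch shown.) All branches close.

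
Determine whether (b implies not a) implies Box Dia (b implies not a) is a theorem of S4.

Tableau for the negation not ((b implies not a) implies Box Dia (b implies not a)):
1. not ((b implies not a) implies Box Dia (b implies not a)), 0
2. b implies not a, 0   [neg-implies-rule on 1]
3. not Box Dia (b implies not a), 0   [neg-implies-rule on 1]
4. not a, 0   [implies-rule on 2 (branches; this branch)]
5. not Dia (b implies not a), 1   [neg-Box-rule on 3: fresh world 1, 0R1]
6. not (b implies not a), 1   [neg-Dia-rule on 5 via 1R1]
7. b, 1   [neg-implies-rule on 6]
8. a, 1   [neg-implies-rule on 6]
Accessibility: 0R0, 0R1, 1R1
The negation has an open branch (countermodel exists).

Invalid (countermodel exists)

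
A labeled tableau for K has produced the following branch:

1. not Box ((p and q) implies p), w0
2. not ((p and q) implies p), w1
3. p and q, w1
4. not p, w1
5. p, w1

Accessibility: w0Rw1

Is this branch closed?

Closed

Both p and not p appear at w1.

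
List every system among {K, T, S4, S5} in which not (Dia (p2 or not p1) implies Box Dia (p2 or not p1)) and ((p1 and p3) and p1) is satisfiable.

K, T, S4

S5-tableau for the formula:
1. not (Dia (p2 or not p1) implies Box Dia (p2 or not p1)) and ((p1 and p3) and p1), w0
2. not (Dia (p2 or not p1) implies Box Dia (p2 or not p1)), w0
3. (p1 and p3) and p1, w0
4. Dia (p2 or not p1), w0
5. not Box Dia (p2 or not p1), w0
6. p1 and p3, w0
7. p1, w0
8. p3, w0
9. p2 or not p1, w1
10. not p1, w1
11. not Dia (p2 or not p1), w2
12. not (p2 or not p1), w0
13. not p2, w0
14. not (p2 or not p1), w1
15. not p2, w1
16. p1, w1
Accessibility: w0Rw0, w0Rw1, w0Rw2, w1Rw0, w1Rw1, w1Rw2, w2Rw0, w2Rw1, w2Rw2
Branch closes: p1 and not p1 both at w1.
Every branch closes (one shown): unsatisfiable in S5.
S4-tableau for the formula:
1. not (Dia (p2 or not p1) implies Box Dia (p2 or not p1)) and ((p1 and p3) and p1), w0
2. not (Dia (p2 or not p1) implies Box Dia (p2 or not p1)), w0
3. (p1 and p3) and p1, w0
4. Dia (p2 or not p1), w0
5. not Box Dia (p2 or not p1), w0
6. p1 and p3, w0
7. p1, w0
8. p3, w0
9. p2 or not p1, w1
10. not p1, w1
11. not Dia (p2 or not p1), w2
12. not (p2 or not p1), w2
13. not p2, w2
14. p1, w2
Accessibility: w0Rw0, w0Rw1, w0Rw2, w1Rw1, w2Rw2
Complete open branch: satisfiable in S4, hence also in K, T (this S4-model is also a K-model and a T-model).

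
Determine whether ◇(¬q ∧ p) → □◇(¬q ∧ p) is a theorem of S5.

Tableau for the negation ¬(◇(¬q ∧ p) → □◇(¬q ∧ p)):
1. ¬(◇(¬q ∧ p) → □◇(¬q ∧ p)), u
2. ◇(¬q ∧ p), u   [¬→-rule on 1]
3. ¬□◇(¬q ∧ p), u   [¬→-rule on 1]
4. ¬q ∧ p, v   [◇-rule on 2: fresh world v, uRv]
5. ¬q, v   [∧-rule on 4]
6. p, v   [∧-rule on 4]
7. ¬◇(¬q ∧ p), w   [¬□-rule on 3: fresh world w, uRw]
8. ¬(¬q ∧ p), u   [¬◇-rule on 7 via wRu]
9. ¬(¬q ∧ p), v   [¬◇-rule on 7 via wRv]
10. ¬(¬q ∧ p), w   [¬◇-rule on 7 via wRw]
11. ¬p, u   [¬∧-rule on 8 (branches; this branch)]
12. ¬p, v   [¬∧-rule on 9 (branches; this branch)]
Accessibility: uRu, uRv, uRw, vRu, vRv, vRw, wRu, wRv, wRw
Branch closes: p and ¬p both at v.
All branches of the negation close; one closing branch shown above.

Yes, valid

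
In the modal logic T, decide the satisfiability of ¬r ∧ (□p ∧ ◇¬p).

No, unsatisfiable

1. ¬r ∧ (□p ∧ ◇¬p), w0
2. ¬r, w0
3. □p ∧ ◇¬p, w0
4. □p, w0
5. ◇¬p, w0
6. p, w0
7. ¬p, w1
8. p, w1
Accessibility: w0Rw0, w0Rw1, w1Rw1
Branch closes: p and ¬p both at w1.
Every branch closes; the branch above is one of them.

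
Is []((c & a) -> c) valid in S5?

Valid in S5

Tableau for the negation ~[]((c & a) -> c):
1. ~[]((c & a) -> c), 0
2. ~((c & a) -> c), 1
3. c & a, 1
4. ~c, 1
5. c, 1
6. a, 1
Accessibility: 0R0, 0R1, 1R0, 1R1
Branch closes: c and ~c both at 1.
Every branch of the negation's tableau closes; the branch above is one of them.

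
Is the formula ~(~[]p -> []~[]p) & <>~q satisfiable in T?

1. ~(~[]p -> []~[]p) & <>~q, w0
2. ~(~[]p -> []~[]p), w0
3. <>~q, w0
4. ~[]p, w0
5. ~[]~[]p, w0
6. ~q, w1
7. ~p, w2
8. []p, w3
9. p, w3
Accessibility: w0Rw0, w0Rw1, w0Rw2, w0Rw3, w1Rw1, w2Rw2, w3Rw3

Satisfiable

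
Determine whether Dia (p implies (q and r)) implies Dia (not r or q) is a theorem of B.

Invalid (countermodel exists)

Tableau for the negation not (Dia (p implies (q and r)) implies Dia (not r or q)):
1. not (Dia (p implies (q and r)) implies Dia (not r or q)), u
2. Dia (p implies (q and r)), u
3. not Dia (not r or q), u
4. not (not r or q), u
5. r, u
6. not q, u
7. p implies (q and r), v
8. not (not r or q), v
9. r, v
10. not q, v
11. not p, v
Accessibility: uRu, uRv, vRu, vRv
The negation has an open branch (countermodel exists).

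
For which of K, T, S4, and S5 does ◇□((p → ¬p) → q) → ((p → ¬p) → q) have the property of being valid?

S5

S5-tableau for the negation ¬(◇□((p → ¬p) → q) → ((p → ¬p) → q)):
1. ¬(◇□((p → ¬p) → q) → ((p → ¬p) → q)), 0
2. ◇□((p → ¬p) → q), 0
3. ¬((p → ¬p) → q), 0
4. p → ¬p, 0
5. ¬q, 0
6. ¬p, 0
7. □((p → ¬p) → q), 1
8. (p → ¬p) → q, 0
9. (p → ¬p) → q, 1
10. ¬(p → ¬p), 0
11. p, 0
Accessibility: 0R0, 0R1, 1R0, 1R1
Branch closes: p and ¬p both at 0.
Every branch closes (one shown): valid in S5.
S4-tableau for the negation ¬(◇□((p → ¬p) → q) → ((p → ¬p) → q)):
1. ¬(◇□((p → ¬p) → q) → ((p → ¬p) → q)), 0
2. ◇□((p → ¬p) → q), 0
3. ¬((p → ¬p) → q), 0
4. p → ¬p, 0
5. ¬q, 0
6. ¬p, 0
7. □((p → ¬p) → q), 1
8. (p → ¬p) → q, 1
9. q, 1
Accessibility: 0R0, 0R1, 1R1
Complete open branch: countermodel on an S4-frame, so not valid in S4, nor in K, T (the same frame is also a K-frame and a T-frame).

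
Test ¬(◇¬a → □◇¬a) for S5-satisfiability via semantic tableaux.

1. ¬(◇¬a → □◇¬a), u
2. ◇¬a, u   [¬→-rule on 1]
3. ¬□◇¬a, u   [¬→-rule on 1]
4. ¬a, v   [◇-rule on 2: fresh world v, uRv]
5. ¬◇¬a, w   [¬□-rule on 3: fresh world w, uRw]
6. a, u   [¬◇-rule on 5 via wRu]
7. a, v   [¬◇-rule on 5 via wRv]
Accessibility: uRu, uRv, uRw, vRu, vRv, vRw, wRu, wRv, wRw
Branch closes: a and ¬a both at v.
All branches of the tableau close; one closing branch shown above.

Unsatisfiable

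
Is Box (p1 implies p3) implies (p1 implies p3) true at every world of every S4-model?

Valid in S4

Tableau for the negation not (Box (p1 implies p3) implies (p1 implies p3)):
1. not (Box (p1 implies p3) implies (p1 implies p3)), 0
2. Box (p1 implies p3), 0
3. not (p1 implies p3), 0
4. p1, 0
5. not p3, 0
6. p1 implies p3, 0
7. p3, 0
Accessibility: 0R0
Branch closes: p3 and not p3 both at 0.
Every branch of the negation's tableau closes; the branch above is one of them.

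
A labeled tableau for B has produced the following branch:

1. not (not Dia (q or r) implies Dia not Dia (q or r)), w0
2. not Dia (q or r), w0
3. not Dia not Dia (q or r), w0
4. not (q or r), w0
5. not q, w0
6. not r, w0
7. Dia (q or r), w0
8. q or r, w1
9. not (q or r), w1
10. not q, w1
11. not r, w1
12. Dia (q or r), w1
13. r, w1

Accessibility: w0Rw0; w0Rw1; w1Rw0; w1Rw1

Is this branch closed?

Both r and not r appear at w1.

Closed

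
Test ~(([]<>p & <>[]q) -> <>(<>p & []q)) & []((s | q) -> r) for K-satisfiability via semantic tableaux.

Unsatisfiable

1. ~(([]<>p & <>[]q) -> <>(<>p & []q)) & []((s | q) -> r), u
2. ~(([]<>p & <>[]q) -> <>(<>p & []q)), u   [&-rule on 1]
3. []((s | q) -> r), u   [&-rule on 1]
4. []<>p & <>[]q, u   [~->-rule on 2]
5. ~<>(<>p & []q), u   [~->-rule on 2]
6. []<>p, u   [&-rule on 4]
7. <>[]q, u   [&-rule on 4]
8. []q, v   [<>-rule on 7: fresh world v, uRv]
9. (s | q) -> r, v   [[]-rule on 3 via uRv]
10. ~(<>p & []q), v   [~<>-rule on 5 via uRv]
11. <>p, v   [[]-rule on 6 via uRv]
12. ~(s | q), v   [->-rule on 9 (branches; this branch)]
13. ~s, v   [~|-rule on 12]
14. ~q, v   [~|-rule on 12]
15. ~[]q, v   [~&-rule on 10 (branches; this branch)]
16. p, w   [<>-rule on 11: fresh world w, vRw]
17. q, w   [[]-rule on 8 via vRw]
18. ~q, x   [~[]-rule on 15: fresh world x, vRx]
19. q, x   [[]-rule on 8 via vRx]
Accessibility: uRv, vRw, vRx
Branch closes: q and ~q both at x.
All branches of the tableau close; one closing branch shown above.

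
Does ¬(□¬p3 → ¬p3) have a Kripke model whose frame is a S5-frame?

1. ¬(□¬p3 → ¬p3), w0
2. □¬p3, w0
3. p3, w0
4. ¬p3, w0
Accessibility: w0Rw0
Branch closes: p3 and ¬p3 both at w0.
(One branch shown.) All branches close.

Unsatisfiable (every branch closes)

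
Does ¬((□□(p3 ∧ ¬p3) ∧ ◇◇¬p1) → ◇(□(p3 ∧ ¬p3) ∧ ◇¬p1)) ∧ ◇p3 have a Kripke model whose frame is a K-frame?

1. ¬((□□(p3 ∧ ¬p3) ∧ ◇◇¬p1) → ◇(□(p3 ∧ ¬p3) ∧ ◇¬p1)) ∧ ◇p3, w0
2. ¬((□□(p3 ∧ ¬p3) ∧ ◇◇¬p1) → ◇(□(p3 ∧ ¬p3) ∧ ◇¬p1)), w0   [∧-rule on 1]
3. ◇p3, w0   [∧-rule on 1]
4. □□(p3 ∧ ¬p3) ∧ ◇◇¬p1, w0   [¬→-rule on 2]
5. ¬◇(□(p3 ∧ ¬p3) ∧ ◇¬p1), w0   [¬→-rule on 2]
6. □□(p3 ∧ ¬p3), w0   [∧-rule on 4]
7. ◇◇¬p1, w0   [∧-rule on 4]
8. p3, w1   [◇-rule on 3: fresh world w1, w0Rw1]
9. ¬(□(p3 ∧ ¬p3) ∧ ◇¬p1), w1   [¬◇-rule on 5 via w0Rw1]
10. □(p3 ∧ ¬p3), w1   [□-rule on 6 via w0Rw1]
11. ¬◇¬p1, w1   [¬∧-rule on 9 (branches; this branch)]
12. ◇¬p1, w2   [◇-rule on 7: fresh world w2, w0Rw2]
13. ¬(□(p3 ∧ ¬p3) ∧ ◇¬p1), w2   [¬◇-rule on 5 via w0Rw2]
14. □(p3 ∧ ¬p3), w2   [□-rule on 6 via w0Rw2]
15. ¬◇¬p1, w2   [¬∧-rule on 13 (branches; this branch)]
16. ¬p1, w3   [◇-rule on 12: fresh world w3, w2Rw3]
17. p3 ∧ ¬p3, w3   [□-rule on 14 via w2Rw3]
18. p3, w3   [∧-rule on 17]
19. ¬p3, w3   [∧-rule on 17]
Accessibility: w0Rw1, w0Rw2, w2Rw3
Branch closes: p3 and ¬p3 both at w3.
Every branch closes; the branch above is one of them.

No, unsatisfiable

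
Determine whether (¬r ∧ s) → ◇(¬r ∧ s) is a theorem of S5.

Tableau for the negation ¬((¬r ∧ s) → ◇(¬r ∧ s)):
1. ¬((¬r ∧ s) → ◇(¬r ∧ s)), 0
2. ¬r ∧ s, 0
3. ¬◇(¬r ∧ s), 0
4. ¬r, 0
5. s, 0
6. ¬(¬r ∧ s), 0
7. ¬s, 0
Accessibility: 0R0
Branch closes: s and ¬s both at 0.
Every branch of the negation's tableau closes; the branch above is one of them.

Valid in S5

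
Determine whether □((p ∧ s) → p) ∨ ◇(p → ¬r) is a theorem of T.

Tableau for the negation ¬(□((p ∧ s) → p) ∨ ◇(p → ¬r)):
1. ¬(□((p ∧ s) → p) ∨ ◇(p → ¬r)), u
2. ¬□((p ∧ s) → p), u
3. ¬◇(p → ¬r), u
4. ¬(p → ¬r), u
5. p, u
6. r, u
7. ¬((p ∧ s) → p), v
8. p ∧ s, v
9. ¬p, v
10. p, v
11. s, v
Accessibility: uRu, uRv, vRv
Branch closes: p and ¬p both at v.
All branches of the negation close; one closing branch shown above.

Valid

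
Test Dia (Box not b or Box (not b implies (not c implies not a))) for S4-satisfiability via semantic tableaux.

Satisfiable

1. Dia (Box not b or Box (not b implies (not c implies not a))), w0
2. Box not b or Box (not b implies (not c implies not a)), w1   [Dia-rule on 1: fresh world w1, w0Rw1]
3. Box (not b implies (not c implies not a)), w1   [or-rule on 2 (branches; this branch)]
4. not b implies (not c implies not a), w1   [Box-rule on 3 via w1Rw1]
5. not c implies not a, w1   [implies-rule on 4 (branches; this branch)]
6. not a, w1   [implies-rule on 5 (branches; this branch)]
Accessibility: w0Rw0, w0Rw1, w1Rw1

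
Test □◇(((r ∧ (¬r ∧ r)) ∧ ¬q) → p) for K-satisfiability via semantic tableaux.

Satisfiable

1. □◇(((r ∧ (¬r ∧ r)) ∧ ¬q) → p), 0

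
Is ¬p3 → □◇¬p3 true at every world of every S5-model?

Valid

Tableau for the negation ¬(¬p3 → □◇¬p3):
1. ¬(¬p3 → □◇¬p3), u
2. ¬p3, u
3. ¬□◇¬p3, u
4. ¬◇¬p3, v
5. p3, u
Accessibility: uRu, uRv, vRu, vRv
Branch closes: p3 and ¬p3 both at u.
All branches of the negation close; one closing branch shown above.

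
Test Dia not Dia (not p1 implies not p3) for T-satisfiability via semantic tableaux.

1. Dia not Dia (not p1 implies not p3), 0
2. not Dia (not p1 implies not p3), 1
3. not (not p1 implies not p3), 1
4. not p1, 1
5. p3, 1
Accessibility: 0R0, 0R1, 1R1

Yes, satisfiable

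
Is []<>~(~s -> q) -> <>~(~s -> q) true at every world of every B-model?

Valid in B

Tableau for the negation ~([]<>~(~s -> q) -> <>~(~s -> q)):
1. ~([]<>~(~s -> q) -> <>~(~s -> q)), u
2. []<>~(~s -> q), u   [~->-rule on 1]
3. ~<>~(~s -> q), u   [~->-rule on 1]
4. <>~(~s -> q), u   [[]-rule on 2 via uRu]
5. ~s -> q, u   [~<>-rule on 3 via uRu]
6. q, u   [->-rule on 5 (branches; this branch)]
7. ~(~s -> q), v   [<>-rule on 4: fresh world v, uRv]
8. ~s, v   [~->-rule on 7]
9. ~q, v   [~->-rule on 7]
10. <>~(~s -> q), v   [[]-rule on 2 via uRv]
11. ~s -> q, v   [~<>-rule on 3 via uRv]
12. q, v   [->-rule on 11 (branches; this branch)]
Accessibility: uRu, uRv, vRu, vRv
Branch closes: q and ~q both at v.
All branches of the negation close; one closing branch shown above.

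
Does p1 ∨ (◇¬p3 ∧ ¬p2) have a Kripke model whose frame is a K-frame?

1. p1 ∨ (◇¬p3 ∧ ¬p2), u
2. ◇¬p3 ∧ ¬p2, u   [∨-rule on 1 (branches; this branch)]
3. ◇¬p3, u   [∧-rule on 2]
4. ¬p2, u   [∧-rule on 2]
5. ¬p3, v   [◇-rule on 3: fresh world v, uRv]
Accessibility: uRv

Satisfiable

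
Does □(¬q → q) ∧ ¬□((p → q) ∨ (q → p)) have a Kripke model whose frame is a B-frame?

1. □(¬q → q) ∧ ¬□((p → q) ∨ (q → p)), w0
2. □(¬q → q), w0   [∧-rule on 1]
3. ¬□((p → q) ∨ (q → p)), w0   [∧-rule on 1]
4. ¬q → q, w0   [□-rule on 2 via w0Rw0]
5. q, w0   [→-rule on 4 (branches; this branch)]
6. ¬((p → q) ∨ (q → p)), w1   [¬□-rule on 3: fresh world w1, w0Rw1]
7. ¬(p → q), w1   [¬∨-rule on 6]
8. ¬(q → p), w1   [¬∨-rule on 6]
9. p, w1   [¬→-rule on 7]
10. ¬q, w1   [¬→-rule on 7]
11. q, w1   [¬→-rule on 8]
12. ¬p, w1   [¬→-rule on 8]
Accessibility: w0Rw0, w0Rw1, w1Rw0, w1Rw1
Branch closes: q and ¬q both at w1.
Every branch closes; the branch above is one of them.

Unsatisfiable (every branch closes)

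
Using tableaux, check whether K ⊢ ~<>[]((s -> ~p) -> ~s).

No, not valid

Tableau for the negation <>[]((s -> ~p) -> ~s):
1. <>[]((s -> ~p) -> ~s), w0
2. []((s -> ~p) -> ~s), w1
Accessibility: w0Rw1
The negation has an open branch (countermodel exists).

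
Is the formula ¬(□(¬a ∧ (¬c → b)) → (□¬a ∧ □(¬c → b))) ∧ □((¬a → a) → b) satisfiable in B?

Unsatisfiable

1. ¬(□(¬a ∧ (¬c → b)) → (□¬a ∧ □(¬c → b))) ∧ □((¬a → a) → b), u
2. ¬(□(¬a ∧ (¬c → b)) → (□¬a ∧ □(¬c → b))), u   [∧-rule on 1]
3. □((¬a → a) → b), u   [∧-rule on 1]
4. □(¬a ∧ (¬c → b)), u   [¬→-rule on 2]
5. ¬(□¬a ∧ □(¬c → b)), u   [¬→-rule on 2]
6. (¬a → a) → b, u   [□-rule on 3 via uRu]
7. ¬a ∧ (¬c → b), u   [□-rule on 4 via uRu]
8. ¬a, u   [∧-rule on 7]
9. ¬c → b, u   [∧-rule on 7]
10. ¬□(¬c → b), u   [¬∧-rule on 5 (branches; this branch)]
11. ¬(¬a → a), u   [→-rule on 6 (branches; this branch)]
12. b, u   [→-rule on 9 (branches; this branch)]
13. ¬(¬c → b), v   [¬□-rule on 10: fresh world v, uRv]
14. ¬c, v   [¬→-rule on 13]
15. ¬b, v   [¬→-rule on 13]
16. (¬a → a) → b, v   [□-rule on 3 via uRv]
17. ¬a ∧ (¬c → b), v   [□-rule on 4 via uRv]
18. ¬a, v   [∧-rule on 17]
19. ¬c → b, v   [∧-rule on 17]
20. ¬(¬a → a), v   [→-rule on 16 (branches; this branch)]
21. b, v   [→-rule on 19 (branches; this branch)]
Accessibility: uRu, uRv, vRu, vRv
Branch closes: b and ¬b both at v.
(One branch shown.) All branches close.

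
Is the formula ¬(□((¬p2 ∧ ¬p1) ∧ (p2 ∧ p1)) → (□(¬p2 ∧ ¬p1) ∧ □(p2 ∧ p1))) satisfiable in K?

1. ¬(□((¬p2 ∧ ¬p1) ∧ (p2 ∧ p1)) → (□(¬p2 ∧ ¬p1) ∧ □(p2 ∧ p1))), 0
2. □((¬p2 ∧ ¬p1) ∧ (p2 ∧ p1)), 0
3. ¬(□(¬p2 ∧ ¬p1) ∧ □(p2 ∧ p1)), 0
4. ¬□(p2 ∧ p1), 0
5. ¬(p2 ∧ p1), 1
6. (¬p2 ∧ ¬p1) ∧ (p2 ∧ p1), 1
7. ¬p2 ∧ ¬p1, 1
8. p2 ∧ p1, 1
9. ¬p2, 1
10. ¬p1, 1
11. p2, 1
12. p1, 1
Accessibility: 0R1
Branch closes: p2 and ¬p2 both at 1.
All branches of the tableau close; one closing branch shown above.

No, unsatisfiable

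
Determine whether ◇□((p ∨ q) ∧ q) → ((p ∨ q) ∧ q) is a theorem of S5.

Tableau for the negation ¬(◇□((p ∨ q) ∧ q) → ((p ∨ q) ∧ q)):
1. ¬(◇□((p ∨ q) ∧ q) → ((p ∨ q) ∧ q)), u
2. ◇□((p ∨ q) ∧ q), u   [¬→-rule on 1]
3. ¬((p ∨ q) ∧ q), u   [¬→-rule on 1]
4. ¬(p ∨ q), u   [¬∧-rule on 3 (branches; this branch)]
5. ¬p, u   [¬∨-rule on 4]
6. ¬q, u   [¬∨-rule on 4]
7. □((p ∨ q) ∧ q), v   [◇-rule on 2: fresh world v, uRv]
8. (p ∨ q) ∧ q, u   [□-rule on 7 via vRu]
9. p ∨ q, u   [∧-rule on 8]
10. q, u   [∧-rule on 8]
Accessibility: uRu, uRv, vRu, vRv
Branch closes: q and ¬q both at u.
Every branch of the negation's tableau closes; the branch above is one of them.

Valid in S5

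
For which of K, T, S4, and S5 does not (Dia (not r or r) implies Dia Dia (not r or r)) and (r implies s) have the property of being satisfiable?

K

K-tableau for the formula:
1. not (Dia (not r or r) implies Dia Dia (not r or r)) and (r implies s), u
2. not (Dia (not r or r) implies Dia Dia (not r or r)), u
3. r implies s, u
4. Dia (not r or r), u
5. not Dia Dia (not r or r), u
6. s, u
7. not r or r, v
8. not Dia (not r or r), v
9. r, v
Accessibility: uRv
Complete open branch: satisfiable in K.
T-tableau for the formula:
1. not (Dia (not r or r) implies Dia Dia (not r or r)) and (r implies s), u
2. not (Dia (not r or r) implies Dia Dia (not r or r)), u
3. r implies s, u
4. Dia (not r or r), u
5. not Dia Dia (not r or r), u
6. not Dia (not r or r), u
7. not (not r or r), u
8. r, u
9. not r, u
Accessibility: uRu
Branch closes: r and not r both at u.
Every branch closes (one shown): unsatisfiable in T, hence also in S4, S5 (every S4/S5-frame is a T-frame).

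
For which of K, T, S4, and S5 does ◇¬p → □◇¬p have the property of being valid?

S5

S5-tableau for the negation ¬(◇¬p → □◇¬p):
1. ¬(◇¬p → □◇¬p), 0
2. ◇¬p, 0
3. ¬□◇¬p, 0
4. ¬p, 1
5. ¬◇¬p, 2
6. p, 0
7. p, 1
Accessibility: 0R0, 0R1, 0R2, 1R0, 1R1, 1R2, 2R0, 2R1, 2R2
Branch closes: p and ¬p both at 1.
Every branch closes (one shown): valid in S5.
S4-tableau for the negation ¬(◇¬p → □◇¬p):
1. ¬(◇¬p → □◇¬p), 0
2. ◇¬p, 0
3. ¬□◇¬p, 0
4. ¬p, 1
5. ¬◇¬p, 2
6. p, 2
Accessibility: 0R0, 0R1, 0R2, 1R1, 2R2
Complete open branch: countermodel on an S4-frame, so not valid in S4, nor in K, T (the same frame is also a K-frame and a T-frame).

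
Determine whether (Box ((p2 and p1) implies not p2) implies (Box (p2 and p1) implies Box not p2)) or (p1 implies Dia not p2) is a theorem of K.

Yes, valid

Tableau for the negation not ((Box ((p2 and p1) implies not p2) implies (Box (p2 and p1) implies Box not p2)) or (p1 implies Dia not p2)):
1. not ((Box ((p2 and p1) implies not p2) implies (Box (p2 and p1) implies Box not p2)) or (p1 implies Dia not p2)), w0
2. not (Box ((p2 and p1) implies not p2) implies (Box (p2 and p1) implies Box not p2)), w0   [neg-or-rule on 1]
3. not (p1 implies Dia not p2), w0   [neg-or-rule on 1]
4. Box ((p2 and p1) implies not p2), w0   [neg-implies-rule on 2]
5. not (Box (p2 and p1) implies Box not p2), w0   [neg-implies-rule on 2]
6. p1, w0   [neg-implies-rule on 3]
7. not Dia not p2, w0   [neg-implies-rule on 3]
8. Box (p2 and p1), w0   [neg-implies-rule on 5]
9. not Box not p2, w0   [neg-implies-rule on 5]
10. p2, w1   [neg-Box-rule on 9: fresh world w1, w0Rw1]
11. (p2 and p1) implies not p2, w1   [Box-rule on 4 via w0Rw1]
12. p2 and p1, w1   [Box-rule on 8 via w0Rw1]
13. p1, w1   [and-rule on 12]
14. not (p2 and p1), w1   [implies-rule on 11 (branches; this branch)]
15. not p1, w1   [neg-and-rule on 14 (branches; this branch)]
Accessibility: w0Rw1
Branch closes: p1 and not p1 both at w1.
Every branch of the negation's tableau closes; the branch above is one of them.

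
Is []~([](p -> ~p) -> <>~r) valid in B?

Tableau for the negation ~[]~([](p -> ~p) -> <>~r):
1. ~[]~([](p -> ~p) -> <>~r), w0
2. [](p -> ~p) -> <>~r, w1
3. <>~r, w1
4. ~r, w2
Accessibility: w0Rw0, w0Rw1, w1Rw0, w1Rw1, w1Rw2, w2Rw1, w2Rw2
The negation has an open branch (countermodel exists).

No, not valid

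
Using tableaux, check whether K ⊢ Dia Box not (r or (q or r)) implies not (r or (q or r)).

Invalid (countermodel exists)

Tableau for the negation not (Dia Box not (r or (q or r)) implies not (r or (q or r))):
1. not (Dia Box not (r or (q or r)) implies not (r or (q or r))), 0
2. Dia Box not (r or (q or r)), 0
3. r or (q or r), 0
4. q or r, 0
5. r, 0
6. Box not (r or (q or r)), 1
Accessibility: 0R1
The negation has an open branch (countermodel exists).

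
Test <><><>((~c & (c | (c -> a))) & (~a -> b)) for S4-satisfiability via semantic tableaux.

1. <><><>((~c & (c | (c -> a))) & (~a -> b)), w0
2. <><>((~c & (c | (c -> a))) & (~a -> b)), w1
3. <>((~c & (c | (c -> a))) & (~a -> b)), w2
4. (~c & (c | (c -> a))) & (~a -> b), w3
5. ~c & (c | (c -> a)), w3
6. ~a -> b, w3
7. ~c, w3
8. c | (c -> a), w3
9. b, w3
10. c -> a, w3
11. a, w3
Accessibility: w0Rw0, w0Rw1, w0Rw2, w0Rw3, w1Rw1, w1Rw2, w1Rw3, w2Rw2, w2Rw3, w3Rw3

Yes, satisfiable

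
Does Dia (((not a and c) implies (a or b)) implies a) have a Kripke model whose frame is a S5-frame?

Satisfiable (open branch found)

1. Dia (((not a and c) implies (a or b)) implies a), u
2. ((not a and c) implies (a or b)) implies a, v
3. a, v
Accessibility: uRu, uRv, vRu, vRv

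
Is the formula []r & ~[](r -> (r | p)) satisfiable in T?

Unsatisfiable (every branch closes)

1. []r & ~[](r -> (r | p)), w0
2. []r, w0
3. ~[](r -> (r | p)), w0
4. r, w0
5. ~(r -> (r | p)), w1
6. r, w1
7. ~(r | p), w1
8. ~r, w1
9. ~p, w1
Accessibility: w0Rw0, w0Rw1, w1Rw1
Branch closes: r and ~r both at w1.
(One branch shown.) All branches close.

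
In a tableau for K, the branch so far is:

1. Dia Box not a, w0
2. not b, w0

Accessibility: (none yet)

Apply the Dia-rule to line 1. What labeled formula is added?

a fresh world w1 with w0Rw1, and Box not a at w1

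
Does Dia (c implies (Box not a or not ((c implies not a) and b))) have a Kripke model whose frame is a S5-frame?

1. Dia (c implies (Box not a or not ((c implies not a) and b))), w0
2. c implies (Box not a or not ((c implies not a) and b)), w1
3. Box not a or not ((c implies not a) and b), w1
4. not ((c implies not a) and b), w1
5. not b, w1
Accessibility: w0Rw0, w0Rw1, w1Rw0, w1Rw1

Satisfiable (open branch found)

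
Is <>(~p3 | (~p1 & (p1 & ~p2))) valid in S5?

Tableau for the negation ~<>(~p3 | (~p1 & (p1 & ~p2))):
1. ~<>(~p3 | (~p1 & (p1 & ~p2))), w0
2. ~(~p3 | (~p1 & (p1 & ~p2))), w0
3. p3, w0
4. ~(~p1 & (p1 & ~p2)), w0
5. ~(p1 & ~p2), w0
6. p2, w0
Accessibility: w0Rw0
The negation has an open branch (countermodel exists).

No, not valid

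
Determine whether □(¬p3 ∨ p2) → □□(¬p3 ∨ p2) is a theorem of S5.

Tableau for the negation ¬(□(¬p3 ∨ p2) → □□(¬p3 ∨ p2)):
1. ¬(□(¬p3 ∨ p2) → □□(¬p3 ∨ p2)), w0
2. □(¬p3 ∨ p2), w0
3. ¬□□(¬p3 ∨ p2), w0
4. ¬p3 ∨ p2, w0
5. p2, w0
6. ¬□(¬p3 ∨ p2), w1
7. ¬p3 ∨ p2, w1
8. p2, w1
9. ¬(¬p3 ∨ p2), w2
10. p3, w2
11. ¬p2, w2
12. ¬p3 ∨ p2, w2
13. p2, w2
Accessibility: w0Rw0, w0Rw1, w0Rw2, w1Rw0, w1Rw1, w1Rw2, w2Rw0, w2Rw1, w2Rw2
Branch closes: p2 and ¬p2 both at w2.
All branches of the negation close; one closing branch shown above.

Yes, valid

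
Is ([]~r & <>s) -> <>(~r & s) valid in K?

Valid in K

Tableau for the negation ~(([]~r & <>s) -> <>(~r & s)):
1. ~(([]~r & <>s) -> <>(~r & s)), w0
2. []~r & <>s, w0
3. ~<>(~r & s), w0
4. []~r, w0
5. <>s, w0
6. s, w1
7. ~(~r & s), w1
8. ~r, w1
9. ~s, w1
Accessibility: w0Rw1
Branch closes: s and ~s both at w1.
Every branch of the negation's tableau closes; the branch above is one of them.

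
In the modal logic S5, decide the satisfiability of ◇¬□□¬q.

1. ◇¬□□¬q, 0
2. ¬□□¬q, 1
3. ¬□¬q, 2
4. q, 3
Accessibility: 0R0, 0R1, 0R2, 0R3, 1R0, 1R1, 1R2, 1R3, 2R0, 2R1, 2R2, 2R3, 3R0, 3R1, 3R2, 3R3

Satisfiable (open branch found)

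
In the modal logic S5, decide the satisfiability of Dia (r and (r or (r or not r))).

1. Dia (r and (r or (r or not r))), u
2. r and (r or (r or not r)), v   [Dia-rule on 1: fresh world v, uRv]
3. r, v   [and-rule on 2]
4. r or (r or not r), v   [and-rule on 2]
5. r or not r, v   [or-rule on 4 (branches; this branch)]
Accessibility: uRu, uRv, vRu, vRv

Satisfiable (open branch found)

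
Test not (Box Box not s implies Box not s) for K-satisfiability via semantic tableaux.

Yes, satisfiable

1. not (Box Box not s implies Box not s), w0
2. Box Box not s, w0
3. not Box not s, w0
4. s, w1
5. Box not s, w1
Accessibility: w0Rw1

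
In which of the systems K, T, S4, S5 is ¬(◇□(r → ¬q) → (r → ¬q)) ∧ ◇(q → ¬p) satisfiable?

K, T, S4

S4-tableau for the formula:
1. ¬(◇□(r → ¬q) → (r → ¬q)) ∧ ◇(q → ¬p), w0
2. ¬(◇□(r → ¬q) → (r → ¬q)), w0
3. ◇(q → ¬p), w0
4. ◇□(r → ¬q), w0
5. ¬(r → ¬q), w0
6. r, w0
7. q, w0
8. q → ¬p, w1
9. ¬p, w1
10. □(r → ¬q), w2
11. r → ¬q, w2
12. ¬q, w2
Accessibility: w0Rw0, w0Rw1, w0Rw2, w1Rw1, w2Rw2
Complete open branch: satisfiable in S4, hence also in K, T (this S4-model is also a K-model and a T-model).
S5-tableau for the formula:
1. ¬(◇□(r → ¬q) → (r → ¬q)) ∧ ◇(q → ¬p), w0
2. ¬(◇□(r → ¬q) → (r → ¬q)), w0
3. ◇(q → ¬p), w0
4. ◇□(r → ¬q), w0
5. ¬(r → ¬q), w0
6. r, w0
7. q, w0
8. q → ¬p, w1
9. ¬p, w1
10. □(r → ¬q), w2
11. r → ¬q, w0
12. r → ¬q, w1
13. r → ¬q, w2
14. ¬q, w0
Accessibility: w0Rw0, w0Rw1, w0Rw2, w1Rw0, w1Rw1, w1Rw2, w2Rw0, w2Rw1, w2Rw2
Branch closes: q and ¬q both at w0.
Every branch closes (one shown): unsatisfiable in S5.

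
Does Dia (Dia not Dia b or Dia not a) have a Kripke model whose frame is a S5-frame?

Satisfiable (open branch found)

1. Dia (Dia not Dia b or Dia not a), 0
2. Dia not Dia b or Dia not a, 1   [Dia-rule on 1: fresh world 1, 0R1]
3. Dia not a, 1   [or-rule on 2 (branches; this branch)]
4. not a, 2   [Dia-rule on 3: fresh world 2, 1R2]
Accessibility: 0R0, 0R1, 0R2, 1R0, 1R1, 1R2, 2R0, 2R1, 2R2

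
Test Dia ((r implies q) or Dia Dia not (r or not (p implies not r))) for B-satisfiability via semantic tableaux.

Yes, satisfiable

1. Dia ((r implies q) or Dia Dia not (r or not (p implies not r))), u
2. (r implies q) or Dia Dia not (r or not (p implies not r)), v
3. Dia Dia not (r or not (p implies not r)), v
4. Dia not (r or not (p implies not r)), w
5. not (r or not (p implies not r)), x
6. not r, x
7. p implies not r, x
Accessibility: uRu, uRv, vRu, vRv, vRw, wRv, wRw, wRx, xRw, xRx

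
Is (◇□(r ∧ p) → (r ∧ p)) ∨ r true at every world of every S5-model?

Tableau for the negation ¬((◇□(r ∧ p) → (r ∧ p)) ∨ r):
1. ¬((◇□(r ∧ p) → (r ∧ p)) ∨ r), u
2. ¬(◇□(r ∧ p) → (r ∧ p)), u
3. ¬r, u
4. ◇□(r ∧ p), u
5. ¬(r ∧ p), u
6. ¬p, u
7. □(r ∧ p), v
8. r ∧ p, u
9. r, u
10. p, u
Accessibility: uRu, uRv, vRu, vRv
Branch closes: r and ¬r both at u.
Every branch of the negation's tableau closes; the branch above is one of them.

Yes, valid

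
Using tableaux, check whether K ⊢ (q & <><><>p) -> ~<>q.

No, not valid

Tableau for the negation ~((q & <><><>p) -> ~<>q):
1. ~((q & <><><>p) -> ~<>q), u
2. q & <><><>p, u
3. <>q, u
4. q, u
5. <><><>p, u
6. q, v
7. <><>p, w
8. <>p, x
9. p, y
Accessibility: uRv, uRw, wRx, xRy
The negation has an open branch (countermodel exists).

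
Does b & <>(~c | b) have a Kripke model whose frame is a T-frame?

Satisfiable

1. b & <>(~c | b), u
2. b, u   [&-rule on 1]
3. <>(~c | b), u   [&-rule on 1]
4. ~c | b, v   [<>-rule on 3: fresh world v, uRv]
5. b, v   [|-rule on 4 (branches; this branch)]
Accessibility: uRu, uRv, vRv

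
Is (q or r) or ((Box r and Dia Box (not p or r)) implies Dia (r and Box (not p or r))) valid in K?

Tableau for the negation not ((q or r) or ((Box r and Dia Box (not p or r)) implies Dia (r and Box (not p or r)))):
1. not ((q or r) or ((Box r and Dia Box (not p or r)) implies Dia (r and Box (not p or r)))), 0
2. not (q or r), 0
3. not ((Box r and Dia Box (not p or r)) implies Dia (r and Box (not p or r))), 0
4. not q, 0
5. not r, 0
6. Box r and Dia Box (not p or r), 0
7. not Dia (r and Box (not p or r)), 0
8. Box r, 0
9. Dia Box (not p or r), 0
10. Box (not p or r), 1
11. not (r and Box (not p or r)), 1
12. r, 1
13. not Box (not p or r), 1
14. not (not p or r), 2
15. p, 2
16. not r, 2
17. not p or r, 2
18. r, 2
Accessibility: 0R1, 1R2
Branch closes: r and not r both at 2.
Every branch of the negation's tableau closes; the branch above is one of them.

Valid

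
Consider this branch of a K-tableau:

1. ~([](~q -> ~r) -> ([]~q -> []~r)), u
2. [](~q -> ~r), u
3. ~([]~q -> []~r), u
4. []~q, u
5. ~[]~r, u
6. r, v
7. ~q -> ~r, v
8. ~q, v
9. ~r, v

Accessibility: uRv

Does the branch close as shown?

Closed

Both r and ~r appear at v.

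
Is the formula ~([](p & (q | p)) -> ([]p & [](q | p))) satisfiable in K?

1. ~([](p & (q | p)) -> ([]p & [](q | p))), w0
2. [](p & (q | p)), w0
3. ~([]p & [](q | p)), w0
4. ~[](q | p), w0
5. ~(q | p), w1
6. ~q, w1
7. ~p, w1
8. p & (q | p), w1
9. p, w1
10. q | p, w1
Accessibility: w0Rw1
Branch closes: p and ~p both at w1.
All branches of the tableau close; one closing branch shown above.

No, unsatisfiable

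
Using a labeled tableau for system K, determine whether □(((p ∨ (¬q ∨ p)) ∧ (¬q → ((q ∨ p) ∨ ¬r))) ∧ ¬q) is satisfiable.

Satisfiable

1. □(((p ∨ (¬q ∨ p)) ∧ (¬q → ((q ∨ p) ∨ ¬r))) ∧ ¬q), w0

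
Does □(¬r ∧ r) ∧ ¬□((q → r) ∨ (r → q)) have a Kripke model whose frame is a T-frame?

Unsatisfiable (every branch closes)

1. □(¬r ∧ r) ∧ ¬□((q → r) ∨ (r → q)), u
2. □(¬r ∧ r), u
3. ¬□((q → r) ∨ (r → q)), u
4. ¬r ∧ r, u
5. ¬r, u
6. r, u
Accessibility: uRu
Branch closes: r and ¬r both at u.
All branches of the tableau close; one closing branch shown above.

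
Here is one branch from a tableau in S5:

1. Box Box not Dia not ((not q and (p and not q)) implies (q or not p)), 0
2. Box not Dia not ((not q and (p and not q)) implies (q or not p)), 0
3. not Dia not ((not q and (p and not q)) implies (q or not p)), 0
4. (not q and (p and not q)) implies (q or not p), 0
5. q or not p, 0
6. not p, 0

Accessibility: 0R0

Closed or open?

No world carries both an atom and its negation.

Not closed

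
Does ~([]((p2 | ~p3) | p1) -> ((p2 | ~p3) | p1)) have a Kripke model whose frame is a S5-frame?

1. ~([]((p2 | ~p3) | p1) -> ((p2 | ~p3) | p1)), 0
2. []((p2 | ~p3) | p1), 0   [~->-rule on 1]
3. ~((p2 | ~p3) | p1), 0   [~->-rule on 1]
4. ~(p2 | ~p3), 0   [~|-rule on 3]
5. ~p1, 0   [~|-rule on 3]
6. ~p2, 0   [~|-rule on 4]
7. p3, 0   [~|-rule on 4]
8. (p2 | ~p3) | p1, 0   [[]-rule on 2 via 0R0]
9. p2 | ~p3, 0   [|-rule on 8 (branches; this branch)]
10. ~p3, 0   [|-rule on 9 (branches; this branch)]
Accessibility: 0R0
Branch closes: p3 and ~p3 both at 0.
(One branch shown.) All branches close.

No, unsatisfiable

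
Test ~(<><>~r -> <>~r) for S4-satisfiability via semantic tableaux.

1. ~(<><>~r -> <>~r), 0
2. <><>~r, 0
3. ~<>~r, 0
4. r, 0
5. <>~r, 1
6. r, 1
7. ~r, 2
8. r, 2
Accessibility: 0R0, 0R1, 0R2, 1R1, 1R2, 2R2
Branch closes: r and ~r both at 2.
All branches of the tableau close; one closing branch shown above.

No, unsatisfiable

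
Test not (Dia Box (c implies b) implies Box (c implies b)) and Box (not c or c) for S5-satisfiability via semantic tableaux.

Unsatisfiable

1. not (Dia Box (c implies b) implies Box (c implies b)) and Box (not c or c), u
2. not (Dia Box (c implies b) implies Box (c implies b)), u
3. Box (not c or c), u
4. Dia Box (c implies b), u
5. not Box (c implies b), u
6. not c or c, u
7. c, u
8. Box (c implies b), v
9. not c or c, v
10. c implies b, u
11. c implies b, v
12. c, v
13. b, u
14. b, v
15. not (c implies b), w
16. c, w
17. not b, w
18. not c or c, w
19. c implies b, w
20. b, w
Accessibility: uRu, uRv, uRw, vRu, vRv, vRw, wRu, wRv, wRw
Branch closes: b and not b both at w.
All branches of the tableau close; one closing branch shown above.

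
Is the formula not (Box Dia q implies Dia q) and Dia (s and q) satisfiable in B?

1. not (Box Dia q implies Dia q) and Dia (s and q), w0
2. not (Box Dia q implies Dia q), w0
3. Dia (s and q), w0
4. Box Dia q, w0
5. not Dia q, w0
6. Dia q, w0
7. not q, w0
8. s and q, w1
9. s, w1
10. q, w1
11. Dia q, w1
12. not q, w1
Accessibility: w0Rw0, w0Rw1, w1Rw0, w1Rw1
Branch closes: q and not q both at w1.
All branches of the tableau close; one closing branch shown above.

No, unsatisfiable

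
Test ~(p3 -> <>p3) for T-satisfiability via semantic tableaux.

1. ~(p3 -> <>p3), w0
2. p3, w0
3. ~<>p3, w0
4. ~p3, w0
Accessibility: w0Rw0
Branch closes: p3 and ~p3 both at w0.
(One branch shown.) All branches close.

Unsatisfiable (every branch closes)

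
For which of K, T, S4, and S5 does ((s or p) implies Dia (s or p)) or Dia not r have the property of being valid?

T, S4, S5

T-tableau for the negation not (((s or p) implies Dia (s or p)) or Dia not r):
1. not (((s or p) implies Dia (s or p)) or Dia not r), w0
2. not ((s or p) implies Dia (s or p)), w0
3. not Dia not r, w0
4. s or p, w0
5. not Dia (s or p), w0
6. r, w0
7. not (s or p), w0
8. not s, w0
9. not p, w0
10. p, w0
Accessibility: w0Rw0
Branch closes: p and not p both at w0.
Every branch closes (one shown): valid in T, hence also in S4, S5 (every theorem of T is a theorem of S4 and S5).
K-tableau for the negation not (((s or p) implies Dia (s or p)) or Dia not r):
1. not (((s or p) implies Dia (s or p)) or Dia not r), w0
2. not ((s or p) implies Dia (s or p)), w0
3. not Dia not r, w0
4. s or p, w0
5. not Dia (s or p), w0
6. p, w0
Complete open branch: countermodel on a K-frame, so not valid in K.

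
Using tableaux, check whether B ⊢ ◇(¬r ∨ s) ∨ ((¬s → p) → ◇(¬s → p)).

Valid

Tableau for the negation ¬(◇(¬r ∨ s) ∨ ((¬s → p) → ◇(¬s → p))):
1. ¬(◇(¬r ∨ s) ∨ ((¬s → p) → ◇(¬s → p))), w0
2. ¬◇(¬r ∨ s), w0
3. ¬((¬s → p) → ◇(¬s → p)), w0
4. ¬s → p, w0
5. ¬◇(¬s → p), w0
6. ¬(¬r ∨ s), w0
7. r, w0
8. ¬s, w0
9. ¬(¬s → p), w0
10. ¬p, w0
11. p, w0
Accessibility: w0Rw0
Branch closes: p and ¬p both at w0.
All branches of the negation close; one closing branch shown above.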